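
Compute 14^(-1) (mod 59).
38

Using Extended Euclidean Algorithm:
gcd(14, 59) = 1
Bezout coefficients: 14 × -21 + 59 × 5 = 1
So 14 × -21 ≡ 1 (mod 59)
The inverse is -21 mod 59 = 38
Verification: 14 × 38 = 532 = 9 × 59 + 1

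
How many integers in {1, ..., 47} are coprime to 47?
46

Prime factorization: 47 = 47
Using the formula φ(n) = n × Π(1 - 1/p) for each prime factor p:
φ(47) = 47 × (1 - 1/47)
φ(47) = 46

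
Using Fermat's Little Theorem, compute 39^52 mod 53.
By Fermat's Little Theorem, 39^{52} ≡ 1 (mod 53) since 53 is prime and gcd(39, 53) = 1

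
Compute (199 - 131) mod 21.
5

(199 - 131) = 68
68 mod 21 = 5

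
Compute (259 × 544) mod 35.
21

(259 × 544) = 140896
140896 mod 35 = 21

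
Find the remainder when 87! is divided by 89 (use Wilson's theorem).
(88)! = (87)! × (88) ≡ -1 (mod 89). So (87)! ≡ -1 × (88)^(-1) ≡ (-1)×(-1) = 1 (mod 89)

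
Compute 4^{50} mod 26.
16

Using successive squaring:
Binary expansion of 50: 110010
Powers of 4 mod 26 (each is the square of the previous):
  4^1 ≡ 4 (mod 26)
  4^2 ≡ 4² = 16 ≡ 16 (mod 26)
  4^4 ≡ 16² = 256 ≡ 22 (mod 26)
  4^8 ≡ 22² = 484 ≡ 16 (mod 26)
  4^16 ≡ 16² = 256 ≡ 22 (mod 26)
  4^32 ≡ 22² = 484 ≡ 16 (mod 26)
50 = 32 + 16 + 2, so 4^50 = 4^32 × 4^16 × 4^2 ≡ 16 × 22 × 16 (mod 26)
Multiplying step by step:
  16 × 22 = 352 ≡ 14 (mod 26)
  14 × 16 = 224 ≡ 16 (mod 26)
Result: 4^50 ≡ 16 (mod 26)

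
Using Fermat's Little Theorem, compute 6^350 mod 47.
By Fermat: 6^{46} ≡ 1 (mod 47). 350 = 7×46 + 28. So 6^{350} ≡ 6^{28} ≡ 21 (mod 47)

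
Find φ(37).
36

Prime factorization: 37 = 37
Using the formula φ(n) = n × Π(1 - 1/p) for each prime factor p:
φ(37) = 37 × (1 - 1/37)
φ(37) = 36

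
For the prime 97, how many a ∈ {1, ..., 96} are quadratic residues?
For prime 97, there are (p-1)/2 = (97-1)/2 = 48 quadratic residues (excluding 0).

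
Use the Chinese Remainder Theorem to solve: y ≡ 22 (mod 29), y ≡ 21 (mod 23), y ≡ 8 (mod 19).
8577

Using the Chinese Remainder Theorem:
M = product of moduli = 12673
For equation 1: M_1 = 437, 437 ≡ 2 (mod 29), inverse of 437 mod 29 is 15 (check: 2 × 15 = 30 ≡ 1 (mod 29))
For equation 2: M_2 = 551, 551 ≡ 22 (mod 23), inverse of 551 mod 23 is 22 (check: 22 × 22 = 484 ≡ 1 (mod 23))
For equation 3: M_3 = 667, 667 ≡ 2 (mod 19), inverse of 667 mod 19 is 10 (check: 2 × 10 = 20 ≡ 1 (mod 19))
Combine: y ≡ Σ r_i×M_i×(M_i⁻¹ mod m_i) = 22×437×15 + 21×551×22 + 8×667×10 = 144210 + 254562 + 53360 = 452132
452132 mod 12673 = 8577
y ≡ 8577 (mod 12673)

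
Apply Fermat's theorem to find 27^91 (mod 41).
By Fermat: 27^{40} ≡ 1 (mod 41). 91 = 2×40 + 11. So 27^{91} ≡ 27^{11} ≡ 3 (mod 41)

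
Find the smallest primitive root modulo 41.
6

A primitive root g modulo p has order p-1 = 40
Prime divisors of 40: [2, 5]
g is a primitive root iff g^(40/q) ≢ 1 (mod 41) for each prime divisor q
Testing small values:
  g = 2: 2^20 ≡ 1, 2^8 ≡ 10 (mod 41) → 2^20 ≡ 1, not primitive root
  g = 3: 3^20 ≡ 40, 3^8 ≡ 1 (mod 41) → 3^8 ≡ 1, not primitive root
  g = 4: 4^20 ≡ 1, 4^8 ≡ 18 (mod 41) → 4^20 ≡ 1, not primitive root
  g = 5: 5^20 ≡ 1, 5^8 ≡ 18 (mod 41) → 5^20 ≡ 1, not primitive root
  g = 6: 6^20 ≡ 40, 6^8 ≡ 10 (mod 41) → none is 1, primitive root!
The smallest primitive root is 6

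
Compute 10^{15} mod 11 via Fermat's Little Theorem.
10

By Fermat's Little Theorem, a^(p-1) ≡ 1 (mod p) for prime p and gcd(a, p) = 1
Here p = 11, so 10^10 ≡ 1 (mod 11)
We can reduce the exponent: 15 mod 10 = 5
So 10^15 ≡ 10^5 (mod 11)
Computing: 10^5 mod 11 = 10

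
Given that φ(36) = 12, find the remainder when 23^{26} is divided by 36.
By Euler: 23^{12} ≡ 1 (mod 36) since gcd(23, 36) = 1. 26 = 2×12 + 2. So 23^{26} ≡ 23^{2} ≡ 25 (mod 36)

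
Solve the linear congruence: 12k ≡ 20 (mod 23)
17

Since gcd(12, 23) = 1 divides 20, a solution exists.
Multiply both sides by the inverse of 12 mod 23:
  12^(-1) mod 23 = 2
  x ≡ 2 × 20 ≡ 40 ≡ 17 (mod 23)
Verification: 12 × 17 = 204 = 8 × 23 + 20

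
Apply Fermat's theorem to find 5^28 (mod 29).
By Fermat's Little Theorem, 5^{28} ≡ 1 (mod 29) since 29 is prime and gcd(5, 29) = 1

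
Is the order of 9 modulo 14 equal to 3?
Yes, ord_14(9) = 3.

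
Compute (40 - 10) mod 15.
0

(40 - 10) = 30
30 mod 15 = 0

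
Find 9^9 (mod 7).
9 ≡ 2 (mod 7). 9 = 8 + 1 (binary 1001). Repeated squaring mod 7: 2^1 ≡ 2; 2^2 ≡ 2² = 4 ≡ 4; 2^4 ≡ 4² = 16 ≡ 2; 2^8 ≡ 2² = 4 ≡ 4. Multiply: 9^9 ≡ 2^8 × 2^1 ≡ 4 × 2 (mod 7): 4 × 2 = 8 ≡ 1. So 9^9 ≡ 1 (mod 7).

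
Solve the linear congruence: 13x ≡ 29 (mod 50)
33

Since gcd(13, 50) = 1 divides 29, a solution exists.
Multiply both sides by the inverse of 13 mod 50:
  13^(-1) mod 50 = 27
  x ≡ 27 × 29 ≡ 783 ≡ 33 (mod 50)
Verification: 13 × 33 = 429 = 8 × 50 + 29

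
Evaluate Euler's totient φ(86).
42

Prime factorization: 86 = 2 × 43
Using the formula φ(n) = n × Π(1 - 1/p) for each prime factor p:
φ(86) = 86 × (1 - 1/2) × (1 - 1/43)
φ(86) = 42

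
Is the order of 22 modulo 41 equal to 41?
No, the actual order is 40, not 41.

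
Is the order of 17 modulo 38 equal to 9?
Yes, ord_38(17) = 9.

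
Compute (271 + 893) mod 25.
14

(271 + 893) = 1164
1164 mod 25 = 14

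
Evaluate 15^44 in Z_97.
Using repeated squaring. 44 = 32 + 8 + 4 (binary 101100). Repeated squaring mod 97: 15^1 ≡ 15; 15^2 ≡ 15² = 225 ≡ 31; 15^4 ≡ 31² = 961 ≡ 88; 15^8 ≡ 88² = 7744 ≡ 81; 15^16 ≡ 81² = 6561 ≡ 62; 15^32 ≡ 62² = 3844 ≡ 61. Multiply: 15^44 = 15^32 × 15^8 × 15^4 ≡ 61 × 81 × 88 (mod 97): 61 × 81 = 4941 ≡ 91; 91 × 88 = 8008 ≡ 54. So 15^44 ≡ 54 (mod 97).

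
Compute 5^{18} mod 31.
1

Using successive squaring:
Binary expansion of 18: 10010
Powers of 5 mod 31 (each is the square of the previous):
  5^1 ≡ 5 (mod 31)
  5^2 ≡ 5² = 25 ≡ 25 (mod 31)
  5^4 ≡ 25² = 625 ≡ 5 (mod 31)
  5^8 ≡ 5² = 25 ≡ 25 (mod 31)
  5^16 ≡ 25² = 625 ≡ 5 (mod 31)
18 = 16 + 2, so 5^18 = 5^16 × 5^2 ≡ 5 × 25 (mod 31)
Multiplying step by step:
  5 × 25 = 125 ≡ 1 (mod 31)
Result: 5^18 ≡ 1 (mod 31)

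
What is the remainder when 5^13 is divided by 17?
Using repeated squaring. 13 = 8 + 4 + 1 (binary 1101). Repeated squaring mod 17: 5^1 ≡ 5; 5^2 ≡ 5² = 25 ≡ 8; 5^4 ≡ 8² = 64 ≡ 13; 5^8 ≡ 13² = 169 ≡ 16. Multiply: 5^13 = 5^8 × 5^4 × 5^1 ≡ 16 × 13 × 5 (mod 17): 16 × 13 = 208 ≡ 4; 4 × 5 = 20 ≡ 3. So 5^13 ≡ 3 (mod 17).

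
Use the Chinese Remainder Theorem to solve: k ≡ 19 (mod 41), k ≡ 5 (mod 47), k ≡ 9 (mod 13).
4611

Using the Chinese Remainder Theorem:
M = product of moduli = 25051
For equation 1: M_1 = 611, 611 ≡ 37 (mod 41), inverse of 611 mod 41 is 10 (check: 37 × 10 = 370 ≡ 1 (mod 41))
For equation 2: M_2 = 533, 533 ≡ 16 (mod 47), inverse of 533 mod 47 is 3 (check: 16 × 3 = 48 ≡ 1 (mod 47))
For equation 3: M_3 = 1927, 1927 ≡ 3 (mod 13), inverse of 1927 mod 13 is 9 (check: 3 × 9 = 27 ≡ 1 (mod 13))
Combine: k ≡ Σ r_i×M_i×(M_i⁻¹ mod m_i) = 19×611×10 + 5×533×3 + 9×1927×9 = 116090 + 7995 + 156087 = 280172
280172 mod 25051 = 4611
k ≡ 4611 (mod 25051)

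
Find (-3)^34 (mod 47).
Using repeated squaring. (-3) ≡ 44 (mod 47). 34 = 32 + 2 (binary 100010). Repeated squaring mod 47: 44^1 ≡ 44; 44^2 ≡ 44² = 1936 ≡ 9; 44^4 ≡ 9² = 81 ≡ 34; 44^8 ≡ 34² = 1156 ≡ 28; 44^16 ≡ 28² = 784 ≡ 32; 44^32 ≡ 32² = 1024 ≡ 37. Multiply: (-3)^34 ≡ 44^32 × 44^2 ≡ 37 × 9 (mod 47): 37 × 9 = 333 ≡ 4. So (-3)^34 ≡ 4 (mod 47).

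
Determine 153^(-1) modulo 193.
153^(-1) ≡ 82 (mod 193). Verification: 153 × 82 = 12546 ≡ 1 (mod 193)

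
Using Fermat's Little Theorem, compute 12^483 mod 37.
By Fermat: 12^{36} ≡ 1 (mod 37). 483 ≡ 15 (mod 36). So 12^{483} ≡ 12^{15} ≡ 10 (mod 37)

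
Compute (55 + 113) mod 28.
0

(55 + 113) = 168
168 mod 28 = 0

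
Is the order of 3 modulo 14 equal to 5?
No, the actual order is 6, not 5.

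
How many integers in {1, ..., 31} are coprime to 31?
30

Prime factorization: 31 = 31
Using the formula φ(n) = n × Π(1 - 1/p) for each prime factor p:
φ(31) = 31 × (1 - 1/31)
φ(31) = 30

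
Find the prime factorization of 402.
2 × 3 × 67

Divide by primes starting from smallest:
402 ÷ 2 = 201
201 ÷ 3 = 67
67 ÷ 67 = 1

402 = 2 × 3 × 67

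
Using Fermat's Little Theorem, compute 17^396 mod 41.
By Fermat: 17^{40} ≡ 1 (mod 41). 396 ≡ 36 (mod 40). So 17^{396} ≡ 17^{36} ≡ 31 (mod 41)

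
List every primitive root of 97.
Primitive roots mod 97: {5, 7, 10, 13, 14, 15, 17, 21, 23, 26, 29, 37, 38, 39, 40, 41, 56, 57, 58, 59, 60, 68, 71, 74, 76, 80, 82, 83, 84, 87, 90, 92}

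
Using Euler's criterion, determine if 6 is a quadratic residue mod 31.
By Euler's criterion: 6^{15} ≡ 30 (mod 31). Since this equals -1 (≡ 30), 6 is not a QR.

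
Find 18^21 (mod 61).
Using repeated squaring. 21 = 16 + 4 + 1 (binary 10101). Repeated squaring mod 61: 18^1 ≡ 18; 18^2 ≡ 18² = 324 ≡ 19; 18^4 ≡ 19² = 361 ≡ 56; 18^8 ≡ 56² = 3136 ≡ 25; 18^16 ≡ 25² = 625 ≡ 15. Multiply: 18^21 = 18^16 × 18^4 × 18^1 ≡ 15 × 56 × 18 (mod 61): 15 × 56 = 840 ≡ 47; 47 × 18 = 846 ≡ 53. So 18^21 ≡ 53 (mod 61).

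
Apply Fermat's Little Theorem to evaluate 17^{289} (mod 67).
10

By Fermat's Little Theorem, a^(p-1) ≡ 1 (mod p) for prime p and gcd(a, p) = 1
Here p = 67, so 17^66 ≡ 1 (mod 67)
We can reduce the exponent: 289 mod 66 = 25
So 17^289 ≡ 17^25 (mod 67)
Computing: 17^25 mod 67 = 10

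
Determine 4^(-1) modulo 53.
4^(-1) ≡ 40 (mod 53). Verification: 4 × 40 = 160 ≡ 1 (mod 53)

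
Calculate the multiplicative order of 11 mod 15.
Powers of 11 mod 15: 11^1≡11, 11^2≡1. Order = 2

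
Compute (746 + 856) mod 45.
27

(746 + 856) = 1602
1602 mod 45 = 27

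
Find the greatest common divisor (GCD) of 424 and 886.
2

Using the Euclidean algorithm:
424 = 0 × 886 + 424
886 = 2 × 424 + 38
424 = 11 × 38 + 6
38 = 6 × 6 + 2
6 = 3 × 2 + 0

GCD(424, 886) = 2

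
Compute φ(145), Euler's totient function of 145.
112

Prime factorization: 145 = 5 × 29
Using the formula φ(n) = n × Π(1 - 1/p) for each prime factor p:
φ(145) = 145 × (1 - 1/5) × (1 - 1/29)
φ(145) = 112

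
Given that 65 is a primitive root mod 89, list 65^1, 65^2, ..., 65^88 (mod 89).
g^1, g^2, ..., g^{88} mod 89: {65, 42, 60, 73, 28, 40, 19, 78, 86, 72, 52, 87, 48, 5, 58, 32, 33, 9, 51, 22, 6, 34, 74, 4, 82, 79, 62, 25, 23, 71, 76, 45, 77, 21, 30, 81, 14, 20, 54, 39, 43, 36, 26, 88, 24, 47, 29, 16, 61, 49, 70, 11, 3, 17, 37, 2, 41, 84, 31, 57, 56, 80, 38, 67, 83, 55, 15, 85, 7, 10, 27, 64, 66, 18, 13, 44, 12, 68, 59, 8, 75, 69, 35, 50, 46, 53, 63, 1}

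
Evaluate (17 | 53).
(17/53) = 17^{26} mod 53 = 1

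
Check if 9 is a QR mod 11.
By Euler's criterion: 9^{5} ≡ 1 (mod 11). Since this equals 1, 9 is a QR.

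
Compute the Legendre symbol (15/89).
(15/89) = 15^{44} mod 89 = -1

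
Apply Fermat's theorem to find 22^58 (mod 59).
By Fermat's Little Theorem, 22^{58} ≡ 1 (mod 59) since 59 is prime and gcd(22, 59) = 1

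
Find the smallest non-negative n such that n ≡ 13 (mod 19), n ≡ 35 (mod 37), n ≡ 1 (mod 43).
13503

Using the Chinese Remainder Theorem:
M = product of moduli = 30229
For equation 1: M_1 = 1591, 1591 ≡ 14 (mod 19), inverse of 1591 mod 19 is 15 (check: 14 × 15 = 210 ≡ 1 (mod 19))
For equation 2: M_2 = 817, 817 ≡ 3 (mod 37), inverse of 817 mod 37 is 25 (check: 3 × 25 = 75 ≡ 1 (mod 37))
For equation 3: M_3 = 703, 703 ≡ 15 (mod 43), inverse of 703 mod 43 is 23 (check: 15 × 23 = 345 ≡ 1 (mod 43))
Combine: n ≡ Σ r_i×M_i×(M_i⁻¹ mod m_i) = 13×1591×15 + 35×817×25 + 1×703×23 = 310245 + 714875 + 16169 = 1041289
1041289 mod 30229 = 13503
n ≡ 13503 (mod 30229)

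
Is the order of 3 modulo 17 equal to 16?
Yes, ord_17(3) = 16.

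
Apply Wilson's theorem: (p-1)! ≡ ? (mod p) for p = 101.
By Wilson's theorem, (100)! ≡ -1 ≡ 100 (mod 101)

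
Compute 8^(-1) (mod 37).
8^(-1) ≡ 14 (mod 37). Verification: 8 × 14 = 112 ≡ 1 (mod 37)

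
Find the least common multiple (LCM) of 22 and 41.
902

First find GCD(22, 41) using the Euclidean algorithm:
22 = 0 × 41 + 22
41 = 1 × 22 + 19
22 = 1 × 19 + 3
19 = 6 × 3 + 1
3 = 3 × 1 + 0
GCD(22, 41) = 1

LCM formula: LCM(a, b) = (a × b) / GCD(a, b)
LCM(22, 41) = (22 × 41) / 1
LCM(22, 41) = 902 / 1
LCM(22, 41) = 902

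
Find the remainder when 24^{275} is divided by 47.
By Fermat: 24^{46} ≡ 1 (mod 47). 275 = 5×46 + 45. So 24^{275} ≡ 24^{45} ≡ 2 (mod 47)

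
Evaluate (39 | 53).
(39/53) = 39^{26} mod 53 = -1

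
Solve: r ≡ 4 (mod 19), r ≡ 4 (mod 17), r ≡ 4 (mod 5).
M = 19 × 17 × 5 = 1615. M₁ = 85, y₁ ≡ 17 (mod 19). M₂ = 95, y₂ ≡ 12 (mod 17). M₃ = 323, y₃ ≡ 2 (mod 5). r = 4×85×17 + 4×95×12 + 4×323×2 ≡ 4 (mod 1615)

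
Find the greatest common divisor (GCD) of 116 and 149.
1

Using the Euclidean algorithm:
116 = 0 × 149 + 116
149 = 1 × 116 + 33
116 = 3 × 33 + 17
33 = 1 × 17 + 16
17 = 1 × 16 + 1
16 = 16 × 1 + 0

GCD(116, 149) = 1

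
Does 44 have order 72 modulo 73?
p - 1 = 72 has prime divisors 2, 3. Check 44^(72/q) mod 73 for each: 44^(72/2) = 44^36 ≡ 72, 44^(72/3) = 44^24 ≡ 64 (mod 73). None of these is 1, so 44 has order 72 = φ(73), so it is a primitive root mod 73.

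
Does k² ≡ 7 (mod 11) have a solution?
By Euler's criterion: 7^{5} ≡ 10 (mod 11). Since this equals -1 (≡ 10), 7 is not a QR.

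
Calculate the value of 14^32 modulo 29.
Using Fermat: 14^{28} ≡ 1 (mod 29). 32 ≡ 4 (mod 28). So 14^{32} ≡ 14^{4} ≡ 20 (mod 29)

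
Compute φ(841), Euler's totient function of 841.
812

Prime factorization: 841 = 29^2
Using the formula φ(n) = n × Π(1 - 1/p) for each prime factor p:
φ(841) = 841 × (1 - 1/29)
φ(841) = 812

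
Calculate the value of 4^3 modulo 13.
3 = 2 + 1 (binary 11). Repeated squaring mod 13: 4^1 ≡ 4; 4^2 ≡ 4² = 16 ≡ 3. Multiply: 4^3 = 4^2 × 4^1 ≡ 3 × 4 (mod 13): 3 × 4 = 12 ≡ 12. So 4^3 ≡ 12 (mod 13).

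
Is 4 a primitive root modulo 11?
No

To verify, check if 4^(10/q) ≢ 1 (mod 11) for each prime divisor q of 10
Divisors of 10 = 10: [1, 2, 5, 10]
  4^(10/2) = 4^5 ≡ 1 (mod 11)
  4^(10/5) = 4^2 ≡ 5 (mod 11)
Conclusion: 4 is not a primitive root modulo 11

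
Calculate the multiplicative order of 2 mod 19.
Powers of 2 mod 19: 2^1≡2, 2^2≡4, 2^3≡8, 2^4≡16, 2^5≡13, 2^6≡7, 2^7≡14, 2^8≡9, 2^9≡18, 2^10≡17, 2^11≡15, 2^12≡11, 2^13≡3, 2^14≡6, 2^15≡12, 2^16≡5, 2^17≡10, 2^18≡1. Order = 18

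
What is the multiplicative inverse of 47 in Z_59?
54

Using Extended Euclidean Algorithm:
gcd(47, 59) = 1
Bezout coefficients: 47 × -5 + 59 × 4 = 1
So 47 × -5 ≡ 1 (mod 59)
The inverse is -5 mod 59 = 54
Verification: 47 × 54 = 2538 = 43 × 59 + 1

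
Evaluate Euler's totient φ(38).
18

Prime factorization: 38 = 2 × 19
Using the formula φ(n) = n × Π(1 - 1/p) for each prime factor p:
φ(38) = 38 × (1 - 1/2) × (1 - 1/19)
φ(38) = 18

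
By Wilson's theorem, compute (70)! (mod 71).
By Wilson's theorem, (70)! ≡ -1 ≡ 70 (mod 71)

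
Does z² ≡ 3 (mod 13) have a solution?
By Euler's criterion: 3^{6} ≡ 1 (mod 13). Since this equals 1, 3 is a QR.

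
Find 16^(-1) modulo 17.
16

Using Extended Euclidean Algorithm:
gcd(16, 17) = 1
Bezout coefficients: 16 × -1 + 17 × 1 = 1
So 16 × -1 ≡ 1 (mod 17)
The inverse is -1 mod 17 = 16
Verification: 16 × 16 = 256 = 15 × 17 + 1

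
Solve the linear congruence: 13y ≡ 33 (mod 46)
45

Since gcd(13, 46) = 1 divides 33, a solution exists.
Multiply both sides by the inverse of 13 mod 46:
  13^(-1) mod 46 = 39
  x ≡ 39 × 33 ≡ 1287 ≡ 45 (mod 46)
Verification: 13 × 45 = 585 = 12 × 46 + 33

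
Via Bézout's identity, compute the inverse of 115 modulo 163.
Extended GCD: 115(-17) + 163(12) = 1. So 115^(-1) ≡ 146 ≡ 146 (mod 163). Verify: 115 × 146 = 16790 ≡ 1 (mod 163)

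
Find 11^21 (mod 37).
Using repeated squaring. 21 = 16 + 4 + 1 (binary 10101). Repeated squaring mod 37: 11^1 ≡ 11; 11^2 ≡ 11² = 121 ≡ 10; 11^4 ≡ 10² = 100 ≡ 26; 11^8 ≡ 26² = 676 ≡ 10; 11^16 ≡ 10² = 100 ≡ 26. Multiply: 11^21 = 11^16 × 11^4 × 11^1 ≡ 26 × 26 × 11 (mod 37): 26 × 26 = 676 ≡ 10; 10 × 11 = 110 ≡ 36. So 11^21 ≡ 36 (mod 37).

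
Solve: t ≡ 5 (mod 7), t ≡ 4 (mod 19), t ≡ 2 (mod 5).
M = 7 × 19 × 5 = 665. M₁ = 95, y₁ ≡ 2 (mod 7). M₂ = 35, y₂ ≡ 6 (mod 19). M₃ = 133, y₃ ≡ 2 (mod 5). t = 5×95×2 + 4×35×6 + 2×133×2 ≡ 327 (mod 665)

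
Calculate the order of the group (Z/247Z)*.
216

Prime factorization: 247 = 13 × 19
Using the formula φ(n) = n × Π(1 - 1/p) for each prime factor p:
φ(247) = 247 × (1 - 1/13) × (1 - 1/19)
φ(247) = 216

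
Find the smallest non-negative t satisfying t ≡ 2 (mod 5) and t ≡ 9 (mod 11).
M = 5 × 11 = 55. M₁ = 11, y₁ ≡ 1 (mod 5). M₂ = 5, y₂ ≡ 9 (mod 11). t = 2×11×1 + 9×5×9 ≡ 42 (mod 55)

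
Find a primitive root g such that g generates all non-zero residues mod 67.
p - 1 = 66 has prime divisors 2, 3, 11. h is a primitive root mod 67 iff h^(66/q) ≢ 1 (mod 67) for each such q.
h = 2: 2^33 ≡ 66, 2^22 ≡ 37, 2^6 ≡ 64 (mod 67); none is 1, so 2 has order 66 and is a primitive root.
The smallest primitive root mod 67 is g = 2.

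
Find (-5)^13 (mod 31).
Using repeated squaring. (-5) ≡ 26 (mod 31). 13 = 8 + 4 + 1 (binary 1101). Repeated squaring mod 31: 26^1 ≡ 26; 26^2 ≡ 26² = 676 ≡ 25; 26^4 ≡ 25² = 625 ≡ 5; 26^8 ≡ 5² = 25 ≡ 25. Multiply: (-5)^13 ≡ 26^8 × 26^4 × 26^1 ≡ 25 × 5 × 26 (mod 31): 25 × 5 = 125 ≡ 1; 1 × 26 = 26 ≡ 26. So (-5)^13 ≡ 26 (mod 31).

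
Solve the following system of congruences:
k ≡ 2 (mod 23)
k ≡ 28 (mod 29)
347

Using the Chinese Remainder Theorem:
M = product of moduli = 667
For equation 1: M_1 = 29, 29 ≡ 6 (mod 23), inverse of 29 mod 23 is 4 (check: 6 × 4 = 24 ≡ 1 (mod 23))
For equation 2: M_2 = 23, 23 ≡ 23 (mod 29), inverse of 23 mod 29 is 24 (check: 23 × 24 = 552 ≡ 1 (mod 29))
Combine: k ≡ Σ r_i×M_i×(M_i⁻¹ mod m_i) = 2×29×4 + 28×23×24 = 232 + 15456 = 15688
15688 mod 667 = 347
k ≡ 347 (mod 667)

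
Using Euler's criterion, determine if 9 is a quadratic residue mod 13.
By Euler's criterion: 9^{6} ≡ 1 (mod 13). Since this equals 1, 9 is a QR.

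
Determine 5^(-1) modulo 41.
5^(-1) ≡ 33 (mod 41). Verification: 5 × 33 = 165 ≡ 1 (mod 41)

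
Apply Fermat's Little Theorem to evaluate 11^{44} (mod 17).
13

By Fermat's Little Theorem, a^(p-1) ≡ 1 (mod p) for prime p and gcd(a, p) = 1
Here p = 17, so 11^16 ≡ 1 (mod 17)
We can reduce the exponent: 44 mod 16 = 12
So 11^44 ≡ 11^12 (mod 17)
Computing: 11^12 mod 17 = 13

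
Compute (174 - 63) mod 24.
15

(174 - 63) = 111
111 mod 24 = 15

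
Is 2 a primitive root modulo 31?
No

To verify, check if 2^(30/q) ≢ 1 (mod 31) for each prime divisor q of 30
Divisors of 30 = 30: [1, 2, 3, 5, 6, 10, 15, 30]
  2^(30/2) = 2^15 ≡ 1 (mod 31)
  2^(30/3) = 2^10 ≡ 1 (mod 31)
  2^(30/5) = 2^6 ≡ 2 (mod 31)
Conclusion: 2 is not a primitive root modulo 31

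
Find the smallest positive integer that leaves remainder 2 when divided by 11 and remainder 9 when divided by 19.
M = 11 × 19 = 209. M₁ = 19, y₁ ≡ 7 (mod 11). M₂ = 11, y₂ ≡ 7 (mod 19). t = 2×19×7 + 9×11×7 ≡ 123 (mod 209). The smallest positive such number is 123.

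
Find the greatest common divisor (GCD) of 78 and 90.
6

Using the Euclidean algorithm:
78 = 0 × 90 + 78
90 = 1 × 78 + 12
78 = 6 × 12 + 6
12 = 2 × 6 + 0

GCD(78, 90) = 6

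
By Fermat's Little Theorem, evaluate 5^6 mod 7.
By Fermat's Little Theorem, 5^{6} ≡ 1 (mod 7) since 7 is prime and gcd(5, 7) = 1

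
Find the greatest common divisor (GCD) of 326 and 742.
2

Using the Euclidean algorithm:
326 = 0 × 742 + 326
742 = 2 × 326 + 90
326 = 3 × 90 + 56
90 = 1 × 56 + 34
56 = 1 × 34 + 22
34 = 1 × 22 + 12
22 = 1 × 12 + 10
12 = 1 × 10 + 2
10 = 5 × 2 + 0

GCD(326, 742) = 2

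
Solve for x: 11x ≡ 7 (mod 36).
17

Since gcd(11, 36) = 1 divides 7, a solution exists.
Multiply both sides by the inverse of 11 mod 36:
  11^(-1) mod 36 = 23
  x ≡ 23 × 7 ≡ 161 ≡ 17 (mod 36)
Verification: 11 × 17 = 187 = 5 × 36 + 7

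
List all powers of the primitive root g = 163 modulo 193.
g^1, g^2, ..., g^{192} mod 193: {163, 128, 20, 172, 51, 14, 159, 55, 87, 92, 135, 3, 103, 191, 60, 130, 153, 42, 91, 165, 68, 83, 19, 9, 116, 187, 180, 4, 73, 126, 80, 109, 11, 56, 57, 27, 155, 175, 154, 12, 26, 185, 47, 134, 33, 168, 171, 81, 79, 139, 76, 36, 78, 169, 141, 16, 99, 118, 127, 50, 44, 31, 35, 108, 41, 121, 37, 48, 104, 161, 188, 150, 132, 93, 105, 131, 123, 170, 111, 144, 119, 97, 178, 64, 10, 86, 122, 7, 176, 124, 140, 46, 164, 98, 148, 192, 30, 65, 173, 21, 142, 179, 34, 138, 106, 101, 58, 190, 90, 2, 133, 63, 40, 151, 102, 28, 125, 110, 174, 184, 77, 6, 13, 189, 120, 67, 113, 84, 182, 137, 136, 166, 38, 18, 39, 181, 167, 8, 146, 59, 160, 25, 22, 112, 114, 54, 117, 157, 115, 24, 52, 177, 94, 75, 66, 143, 149, 162, 158, 85, 152, 72, 156, 145, 89, 32, 5, 43, 61, 100, 88, 62, 70, 23, 82, 49, 74, 96, 15, 129, 183, 107, 71, 186, 17, 69, 53, 147, 29, 95, 45, 1}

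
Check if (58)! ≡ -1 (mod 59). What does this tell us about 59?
(58)! mod 59 = 58. Since this equals -1 (mod 59), Wilson confirms 59 is prime.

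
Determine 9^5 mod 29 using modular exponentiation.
5 = 4 + 1 (binary 101). Repeated squaring mod 29: 9^1 ≡ 9; 9^2 ≡ 9² = 81 ≡ 23; 9^4 ≡ 23² = 529 ≡ 7. Multiply: 9^5 = 9^4 × 9^1 ≡ 7 × 9 (mod 29): 7 × 9 = 63 ≡ 5. So 9^5 ≡ 5 (mod 29).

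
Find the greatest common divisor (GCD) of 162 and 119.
1

Using the Euclidean algorithm:
162 = 1 × 119 + 43
119 = 2 × 43 + 33
43 = 1 × 33 + 10
33 = 3 × 10 + 3
10 = 3 × 3 + 1
3 = 3 × 1 + 0

GCD(162, 119) = 1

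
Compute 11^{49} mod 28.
11

Using successive squaring:
Binary expansion of 49: 110001
Powers of 11 mod 28 (each is the square of the previous):
  11^1 ≡ 11 (mod 28)
  11^2 ≡ 11² = 121 ≡ 9 (mod 28)
  11^4 ≡ 9² = 81 ≡ 25 (mod 28)
  11^8 ≡ 25² = 625 ≡ 9 (mod 28)
  11^16 ≡ 9² = 81 ≡ 25 (mod 28)
  11^32 ≡ 25² = 625 ≡ 9 (mod 28)
49 = 32 + 16 + 1, so 11^49 = 11^32 × 11^16 × 11^1 ≡ 9 × 25 × 11 (mod 28)
Multiplying step by step:
  9 × 25 = 225 ≡ 1 (mod 28)
  1 × 11 = 11 ≡ 11 (mod 28)
Result: 11^49 ≡ 11 (mod 28)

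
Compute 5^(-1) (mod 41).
33

Using Extended Euclidean Algorithm:
gcd(5, 41) = 1
Bezout coefficients: 5 × -8 + 41 × 1 = 1
So 5 × -8 ≡ 1 (mod 41)
The inverse is -8 mod 41 = 33
Verification: 5 × 33 = 165 = 4 × 41 + 1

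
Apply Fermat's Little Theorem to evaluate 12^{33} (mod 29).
12

By Fermat's Little Theorem, a^(p-1) ≡ 1 (mod p) for prime p and gcd(a, p) = 1
Here p = 29, so 12^28 ≡ 1 (mod 29)
We can reduce the exponent: 33 mod 28 = 5
So 12^33 ≡ 12^5 (mod 29)
Computing: 12^5 mod 29 = 12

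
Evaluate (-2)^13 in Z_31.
Using repeated squaring. (-2) ≡ 29 (mod 31). 13 = 8 + 4 + 1 (binary 1101). Repeated squaring mod 31: 29^1 ≡ 29; 29^2 ≡ 29² = 841 ≡ 4; 29^4 ≡ 4² = 16 ≡ 16; 29^8 ≡ 16² = 256 ≡ 8. Multiply: (-2)^13 ≡ 29^8 × 29^4 × 29^1 ≡ 8 × 16 × 29 (mod 31): 8 × 16 = 128 ≡ 4; 4 × 29 = 116 ≡ 23. So (-2)^13 ≡ 23 (mod 31).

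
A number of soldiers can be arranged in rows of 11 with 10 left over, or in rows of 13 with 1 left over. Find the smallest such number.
M = 11 × 13 = 143. M₁ = 13, y₁ ≡ 6 (mod 11). M₂ = 11, y₂ ≡ 6 (mod 13). y = 10×13×6 + 1×11×6 ≡ 131 (mod 143). The smallest positive such number is 131.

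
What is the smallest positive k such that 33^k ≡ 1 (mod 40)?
Powers of 33 mod 40: 33^1≡33, 33^2≡9, 33^3≡17, 33^4≡1. Order = 4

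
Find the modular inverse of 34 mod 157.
34^(-1) ≡ 97 (mod 157). Verification: 34 × 97 = 3298 ≡ 1 (mod 157)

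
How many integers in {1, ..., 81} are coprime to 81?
54

Prime factorization: 81 = 3^4
Using the formula φ(n) = n × Π(1 - 1/p) for each prime factor p:
φ(81) = 81 × (1 - 1/3)
φ(81) = 54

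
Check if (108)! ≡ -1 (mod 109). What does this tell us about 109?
(108)! mod 109 = 108. Since this equals -1 (mod 109), Wilson confirms 109 is prime.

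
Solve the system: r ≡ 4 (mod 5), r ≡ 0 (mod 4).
M = 5 × 4 = 20. M₁ = 4, y₁ ≡ 4 (mod 5). M₂ = 5, y₂ ≡ 1 (mod 4). r = 4×4×4 + 0×5×1 ≡ 4 (mod 20)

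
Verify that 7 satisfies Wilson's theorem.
(6)! mod 7 = 6. Since this equals -1 (mod 7), Wilson confirms 7 is prime.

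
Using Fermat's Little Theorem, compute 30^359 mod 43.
By Fermat: 30^{42} ≡ 1 (mod 43). 359 = 8×42 + 23. So 30^{359} ≡ 30^{23} ≡ 3 (mod 43)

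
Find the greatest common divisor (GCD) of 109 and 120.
1

Using the Euclidean algorithm:
109 = 0 × 120 + 109
120 = 1 × 109 + 11
109 = 9 × 11 + 10
11 = 1 × 10 + 1
10 = 10 × 1 + 0

GCD(109, 120) = 1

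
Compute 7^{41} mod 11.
7

Using successive squaring:
Binary expansion of 41: 101001
Powers of 7 mod 11 (each is the square of the previous):
  7^1 ≡ 7 (mod 11)
  7^2 ≡ 7² = 49 ≡ 5 (mod 11)
  7^4 ≡ 5² = 25 ≡ 3 (mod 11)
  7^8 ≡ 3² = 9 ≡ 9 (mod 11)
  7^16 ≡ 9² = 81 ≡ 4 (mod 11)
  7^32 ≡ 4² = 16 ≡ 5 (mod 11)
41 = 32 + 8 + 1, so 7^41 = 7^32 × 7^8 × 7^1 ≡ 5 × 9 × 7 (mod 11)
Multiplying step by step:
  5 × 9 = 45 ≡ 1 (mod 11)
  1 × 7 = 7 ≡ 7 (mod 11)
Result: 7^41 ≡ 7 (mod 11)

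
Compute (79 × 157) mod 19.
15

(79 × 157) = 12403
12403 mod 19 = 15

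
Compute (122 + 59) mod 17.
11

(122 + 59) = 181
181 mod 17 = 11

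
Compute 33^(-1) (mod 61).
37

Using Extended Euclidean Algorithm:
gcd(33, 61) = 1
Bezout coefficients: 33 × -24 + 61 × 13 = 1
So 33 × -24 ≡ 1 (mod 61)
The inverse is -24 mod 61 = 37
Verification: 33 × 37 = 1221 = 20 × 61 + 1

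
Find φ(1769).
1680

Prime factorization: 1769 = 29 × 61
Using the formula φ(n) = n × Π(1 - 1/p) for each prime factor p:
φ(1769) = 1769 × (1 - 1/29) × (1 - 1/61)
φ(1769) = 1680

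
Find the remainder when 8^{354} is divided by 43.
By Fermat: 8^{42} ≡ 1 (mod 43). 354 = 8×42 + 18. So 8^{354} ≡ 8^{18} ≡ 11 (mod 43)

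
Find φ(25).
20

Prime factorization: 25 = 5^2
Using the formula φ(n) = n × Π(1 - 1/p) for each prime factor p:
φ(25) = 25 × (1 - 1/5)
φ(25) = 20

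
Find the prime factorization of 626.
2 × 313

Divide by primes starting from smallest:
626 ÷ 2 = 313
313 ÷ 313 = 1

626 = 2 × 313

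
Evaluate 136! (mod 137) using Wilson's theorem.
By Wilson's theorem, (136)! ≡ -1 ≡ 136 (mod 137)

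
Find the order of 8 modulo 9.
Powers of 8 mod 9: 8^1≡8, 8^2≡1. Order = 2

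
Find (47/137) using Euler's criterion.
(47/137) = 47^{68} mod 137 = -1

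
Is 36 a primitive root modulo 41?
No

To verify, check if 36^(40/q) ≢ 1 (mod 41) for each prime divisor q of 40
Divisors of 40 = 40: [1, 2, 4, 5, 8, 10, 20, 40]
  36^(40/2) = 36^20 ≡ 1 (mod 41)
  36^(40/5) = 36^8 ≡ 18 (mod 41)
Conclusion: 36 is not a primitive root modulo 41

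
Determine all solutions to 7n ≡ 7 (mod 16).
1

Since gcd(7, 16) = 1 divides 7, a solution exists.
Multiply both sides by the inverse of 7 mod 16:
  7^(-1) mod 16 = 7
  x ≡ 7 × 7 ≡ 49 ≡ 1 (mod 16)
Verification: 7 × 1 = 7 = 0 × 16 + 7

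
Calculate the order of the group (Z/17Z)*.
16

Prime factorization: 17 = 17
Using the formula φ(n) = n × Π(1 - 1/p) for each prime factor p:
φ(17) = 17 × (1 - 1/17)
φ(17) = 16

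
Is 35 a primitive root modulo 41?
Yes

To verify, check if 35^(40/q) ≢ 1 (mod 41) for each prime divisor q of 40
Divisors of 40 = 40: [1, 2, 4, 5, 8, 10, 20, 40]
  35^(40/2) = 35^20 ≡ 40 (mod 41)
  35^(40/5) = 35^8 ≡ 10 (mod 41)
Conclusion: 35 is a primitive root modulo 41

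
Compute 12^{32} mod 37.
7

Using successive squaring:
Binary expansion of 32: 100000
Powers of 12 mod 37 (each is the square of the previous):
  12^1 ≡ 12 (mod 37)
  12^2 ≡ 12² = 144 ≡ 33 (mod 37)
  12^4 ≡ 33² = 1089 ≡ 16 (mod 37)
  12^8 ≡ 16² = 256 ≡ 34 (mod 37)
  12^16 ≡ 34² = 1156 ≡ 9 (mod 37)
  12^32 ≡ 9² = 81 ≡ 7 (mod 37)
32 is a power of 2, so 12^32 is the last square: ≡ 7 (mod 37)
Result: 12^32 ≡ 7 (mod 37)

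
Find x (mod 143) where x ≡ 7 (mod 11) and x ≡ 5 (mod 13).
M = 11 × 13 = 143. M₁ = 13, y₁ ≡ 6 (mod 11). M₂ = 11, y₂ ≡ 6 (mod 13). x = 7×13×6 + 5×11×6 ≡ 18 (mod 143)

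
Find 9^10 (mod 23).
10 = 8 + 2 (binary 1010). Repeated squaring mod 23: 9^1 ≡ 9; 9^2 ≡ 9² = 81 ≡ 12; 9^4 ≡ 12² = 144 ≡ 6; 9^8 ≡ 6² = 36 ≡ 13. Multiply: 9^10 = 9^8 × 9^2 ≡ 13 × 12 (mod 23): 13 × 12 = 156 ≡ 18. So 9^10 ≡ 18 (mod 23).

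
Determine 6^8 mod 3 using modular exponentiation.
6 ≡ 0 (mod 3). 8 = 8 (binary 1000). Repeated squaring mod 3: 0^1 ≡ 0; 0^2 ≡ 0² = 0 ≡ 0; 0^4 ≡ 0² = 0 ≡ 0; 0^8 ≡ 0² = 0 ≡ 0. So 6^8 ≡ 0 (mod 3).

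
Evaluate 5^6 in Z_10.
6 = 4 + 2 (binary 110). Repeated squaring mod 10: 5^1 ≡ 5; 5^2 ≡ 5² = 25 ≡ 5; 5^4 ≡ 5² = 25 ≡ 5. Multiply: 5^6 = 5^4 × 5^2 ≡ 5 × 5 (mod 10): 5 × 5 = 25 ≡ 5. So 5^6 ≡ 5 (mod 10).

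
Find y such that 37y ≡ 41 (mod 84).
17

Since gcd(37, 84) = 1 divides 41, a solution exists.
Multiply both sides by the inverse of 37 mod 84:
  37^(-1) mod 84 = 25
  x ≡ 25 × 41 ≡ 1025 ≡ 17 (mod 84)
Verification: 37 × 17 = 629 = 7 × 84 + 41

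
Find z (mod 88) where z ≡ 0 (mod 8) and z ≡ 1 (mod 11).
M = 8 × 11 = 88. M₁ = 11, y₁ ≡ 3 (mod 8). M₂ = 8, y₂ ≡ 7 (mod 11). z = 0×11×3 + 1×8×7 ≡ 56 (mod 88)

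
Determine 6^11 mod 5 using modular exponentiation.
Using Fermat: 6^{4} ≡ 1 (mod 5). 11 ≡ 3 (mod 4). So 6^{11} ≡ 6^{3} ≡ 1 (mod 5)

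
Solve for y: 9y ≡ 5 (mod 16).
13

Since gcd(9, 16) = 1 divides 5, a solution exists.
Multiply both sides by the inverse of 9 mod 16:
  9^(-1) mod 16 = 9
  x ≡ 9 × 5 ≡ 45 ≡ 13 (mod 16)
Verification: 9 × 13 = 117 = 7 × 16 + 5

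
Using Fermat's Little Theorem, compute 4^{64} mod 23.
13

By Fermat's Little Theorem, a^(p-1) ≡ 1 (mod p) for prime p and gcd(a, p) = 1
Here p = 23, so 4^22 ≡ 1 (mod 23)
We can reduce the exponent: 64 mod 22 = 20
So 4^64 ≡ 4^20 (mod 23)
Computing: 4^20 mod 23 = 13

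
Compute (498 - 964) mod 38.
28

(498 - 964) = -466
-466 mod 38 = 28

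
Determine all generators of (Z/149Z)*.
Primitive roots mod 149: {2, 3, 8, 10, 11, 12, 13, 14, 15, 18, 21, 23, 27, 32, 34, 38, 40, 41, 43, 48, 50, 51, 52, 55, 56, 57, 58, 59, 60, 62, 65, 66, 70, 71, 72, 74, 75, 77, 78, 79, 83, 84, 87, 89, 90, 91, 92, 93, 94, 97, 98, 99, 101, 106, 108, 109, 111, 115, 117, 122, 126, 128, 131, 134, 135, 136, 137, 138, 139, 141, 146, 147}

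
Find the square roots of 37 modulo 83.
The square roots of 37 mod 83 are 28 and 55. Verify: 28² = 784 ≡ 37 (mod 83)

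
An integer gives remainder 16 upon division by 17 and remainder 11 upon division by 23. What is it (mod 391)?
M = 17 × 23 = 391. M₁ = 23, y₁ ≡ 3 (mod 17). M₂ = 17, y₂ ≡ 19 (mod 23). n = 16×23×3 + 11×17×19 ≡ 356 (mod 391). The smallest positive such number is 356.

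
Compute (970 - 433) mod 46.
31

(970 - 433) = 537
537 mod 46 = 31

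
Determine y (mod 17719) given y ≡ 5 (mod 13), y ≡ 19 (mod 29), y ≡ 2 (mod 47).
3151

Using the Chinese Remainder Theorem:
M = product of moduli = 17719
For equation 1: M_1 = 1363, 1363 ≡ 11 (mod 13), inverse of 1363 mod 13 is 6 (check: 11 × 6 = 66 ≡ 1 (mod 13))
For equation 2: M_2 = 611, 611 ≡ 2 (mod 29), inverse of 611 mod 29 is 15 (check: 2 × 15 = 30 ≡ 1 (mod 29))
For equation 3: M_3 = 377, 377 ≡ 1 (mod 47), inverse of 377 mod 47 is 1 (check: 1 × 1 = 1 ≡ 1 (mod 47))
Combine: y ≡ Σ r_i×M_i×(M_i⁻¹ mod m_i) = 5×1363×6 + 19×611×15 + 2×377×1 = 40890 + 174135 + 754 = 215779
215779 mod 17719 = 3151
y ≡ 3151 (mod 17719)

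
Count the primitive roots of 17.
8

The number of primitive roots modulo p is φ(p-1) = φ(16)
φ(16) = 8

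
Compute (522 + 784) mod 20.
6

(522 + 784) = 1306
1306 mod 20 = 6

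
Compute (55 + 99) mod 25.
4

(55 + 99) = 154
154 mod 25 = 4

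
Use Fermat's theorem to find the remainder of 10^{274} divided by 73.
27

By Fermat's Little Theorem, a^(p-1) ≡ 1 (mod p) for prime p and gcd(a, p) = 1
Here p = 73, so 10^72 ≡ 1 (mod 73)
We can reduce the exponent: 274 mod 72 = 58
So 10^274 ≡ 10^58 (mod 73)
Computing: 10^58 mod 73 = 27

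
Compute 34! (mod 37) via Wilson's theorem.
(36)! = (34)! × (35) × (36) ≡ -1 (mod 37). So (34)! ≡ -1 × [(36)(35)]^(-1) ≡ 18 (mod 37)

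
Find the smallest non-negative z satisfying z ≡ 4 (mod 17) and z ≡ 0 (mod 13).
M = 17 × 13 = 221. M₁ = 13, y₁ ≡ 4 (mod 17). M₂ = 17, y₂ ≡ 10 (mod 13). z = 4×13×4 + 0×17×10 ≡ 208 (mod 221)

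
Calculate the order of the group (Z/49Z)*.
42

Prime factorization: 49 = 7^2
Using the formula φ(n) = n × Π(1 - 1/p) for each prime factor p:
φ(49) = 49 × (1 - 1/7)
φ(49) = 42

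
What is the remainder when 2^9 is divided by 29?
9 = 8 + 1 (binary 1001). Repeated squaring mod 29: 2^1 ≡ 2; 2^2 ≡ 2² = 4 ≡ 4; 2^4 ≡ 4² = 16 ≡ 16; 2^8 ≡ 16² = 256 ≡ 24. Multiply: 2^9 = 2^8 × 2^1 ≡ 24 × 2 (mod 29): 24 × 2 = 48 ≡ 19. So 2^9 ≡ 19 (mod 29).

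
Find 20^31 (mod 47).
Using repeated squaring. 31 = 16 + 8 + 4 + 2 + 1 (binary 11111). Repeated squaring mod 47: 20^1 ≡ 20; 20^2 ≡ 20² = 400 ≡ 24; 20^4 ≡ 24² = 576 ≡ 12; 20^8 ≡ 12² = 144 ≡ 3; 20^16 ≡ 3² = 9 ≡ 9. Multiply: 20^31 = 20^16 × 20^8 × 20^4 × 20^2 × 20^1 ≡ 9 × 3 × 12 × 24 × 20 (mod 47): 9 × 3 = 27 ≡ 27; 27 × 12 = 324 ≡ 42; 42 × 24 = 1008 ≡ 21; 21 × 20 = 420 ≡ 44. So 20^31 ≡ 44 (mod 47).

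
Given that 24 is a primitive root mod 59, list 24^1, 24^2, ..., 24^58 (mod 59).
g^1, g^2, ..., g^{58} mod 59: {24, 45, 18, 19, 43, 29, 47, 7, 50, 20, 8, 15, 6, 26, 34, 49, 55, 22, 56, 46, 42, 5, 2, 48, 31, 36, 38, 27, 58, 35, 14, 41, 40, 16, 30, 12, 52, 9, 39, 51, 44, 53, 33, 25, 10, 4, 37, 3, 13, 17, 54, 57, 11, 28, 23, 21, 32, 1}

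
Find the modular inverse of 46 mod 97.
46^(-1) ≡ 19 (mod 97). Verification: 46 × 19 = 874 ≡ 1 (mod 97)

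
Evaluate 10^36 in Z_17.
Using Fermat: 10^{16} ≡ 1 (mod 17). 36 ≡ 4 (mod 16). So 10^{36} ≡ 10^{4} ≡ 4 (mod 17)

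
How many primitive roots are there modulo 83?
40

The number of primitive roots modulo p is φ(p-1) = φ(82)
φ(82) = 40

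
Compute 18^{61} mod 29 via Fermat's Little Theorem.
15

By Fermat's Little Theorem, a^(p-1) ≡ 1 (mod p) for prime p and gcd(a, p) = 1
Here p = 29, so 18^28 ≡ 1 (mod 29)
We can reduce the exponent: 61 mod 28 = 5
So 18^61 ≡ 18^5 (mod 29)
Computing: 18^5 mod 29 = 15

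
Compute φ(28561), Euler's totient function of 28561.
26364

Prime factorization: 28561 = 13^4
Using the formula φ(n) = n × Π(1 - 1/p) for each prime factor p:
φ(28561) = 28561 × (1 - 1/13)
φ(28561) = 26364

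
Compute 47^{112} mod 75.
16

Using successive squaring:
Binary expansion of 112: 1110000
Powers of 47 mod 75 (each is the square of the previous):
  47^1 ≡ 47 (mod 75)
  47^2 ≡ 47² = 2209 ≡ 34 (mod 75)
  47^4 ≡ 34² = 1156 ≡ 31 (mod 75)
  47^8 ≡ 31² = 961 ≡ 61 (mod 75)
  47^16 ≡ 61² = 3721 ≡ 46 (mod 75)
  47^32 ≡ 46² = 2116 ≡ 16 (mod 75)
  47^64 ≡ 16² = 256 ≡ 31 (mod 75)
112 = 64 + 32 + 16, so 47^112 = 47^64 × 47^32 × 47^16 ≡ 31 × 16 × 46 (mod 75)
Multiplying step by step:
  31 × 16 = 496 ≡ 46 (mod 75)
  46 × 46 = 2116 ≡ 16 (mod 75)
Result: 47^112 ≡ 16 (mod 75)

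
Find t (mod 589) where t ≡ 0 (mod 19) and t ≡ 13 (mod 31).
M = 19 × 31 = 589. M₁ = 31, y₁ ≡ 8 (mod 19). M₂ = 19, y₂ ≡ 18 (mod 31). t = 0×31×8 + 13×19×18 ≡ 323 (mod 589)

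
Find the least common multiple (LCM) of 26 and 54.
702

First find GCD(26, 54) using the Euclidean algorithm:
26 = 0 × 54 + 26
54 = 2 × 26 + 2
26 = 13 × 2 + 0
GCD(26, 54) = 2

LCM formula: LCM(a, b) = (a × b) / GCD(a, b)
LCM(26, 54) = (26 × 54) / 2
LCM(26, 54) = 1404 / 2
LCM(26, 54) = 702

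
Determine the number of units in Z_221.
192

Prime factorization: 221 = 13 × 17
Using the formula φ(n) = n × Π(1 - 1/p) for each prime factor p:
φ(221) = 221 × (1 - 1/13) × (1 - 1/17)
φ(221) = 192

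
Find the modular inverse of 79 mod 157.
79^(-1) ≡ 2 (mod 157). Verification: 79 × 2 = 158 ≡ 1 (mod 157)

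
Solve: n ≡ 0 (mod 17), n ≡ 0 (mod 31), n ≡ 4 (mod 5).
M = 17 × 31 × 5 = 2635. M₁ = 155, y₁ ≡ 9 (mod 17). M₂ = 85, y₂ ≡ 27 (mod 31). M₃ = 527, y₃ ≡ 3 (mod 5). n = 0×155×9 + 0×85×27 + 4×527×3 ≡ 1054 (mod 2635)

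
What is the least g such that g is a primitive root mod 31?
p - 1 = 30 has prime divisors 2, 3, 5. h is a primitive root mod 31 iff h^(30/q) ≢ 1 (mod 31) for each such q.
h = 2: 2^15 ≡ 1, 2^10 ≡ 1, 2^6 ≡ 2 (mod 31); 2^15 ≡ 1, so not a primitive root.
h = 3: 3^15 ≡ 30, 3^10 ≡ 25, 3^6 ≡ 16 (mod 31); none is 1, so 3 has order 30 and is a primitive root.
The smallest primitive root mod 31 is g = 3.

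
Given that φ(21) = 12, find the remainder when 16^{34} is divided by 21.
By Euler: 16^{12} ≡ 1 (mod 21) since gcd(16, 21) = 1. 34 = 2×12 + 10. So 16^{34} ≡ 16^{10} ≡ 16 (mod 21)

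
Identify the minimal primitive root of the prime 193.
p - 1 = 192 has prime divisors 2, 3. h is a primitive root mod 193 iff h^(192/q) ≢ 1 (mod 193) for each such q.
h = 2: 2^96 ≡ 1, 2^64 ≡ 84 (mod 193); 2^96 ≡ 1, so not a primitive root.
h = 3: 3^96 ≡ 1, 3^64 ≡ 1 (mod 193); 3^96 ≡ 1, so not a primitive root.
h = 4: 4^96 ≡ 1, 4^64 ≡ 108 (mod 193); 4^96 ≡ 1, so not a primitive root.
h = 5: 5^96 ≡ 192, 5^64 ≡ 84 (mod 193); none is 1, so 5 has order 192 and is a primitive root.
The smallest primitive root mod 193 is g = 5.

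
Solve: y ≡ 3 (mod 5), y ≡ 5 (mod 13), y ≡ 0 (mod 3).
M = 5 × 13 × 3 = 195. M₁ = 39, y₁ ≡ 4 (mod 5). M₂ = 15, y₂ ≡ 7 (mod 13). M₃ = 65, y₃ ≡ 2 (mod 3). y = 3×39×4 + 5×15×7 + 0×65×2 ≡ 18 (mod 195)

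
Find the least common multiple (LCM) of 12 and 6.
12

First find GCD(12, 6) using the Euclidean algorithm:
12 = 2 × 6 + 0
GCD(12, 6) = 6

LCM formula: LCM(a, b) = (a × b) / GCD(a, b)
LCM(12, 6) = (12 × 6) / 6
LCM(12, 6) = 72 / 6
LCM(12, 6) = 12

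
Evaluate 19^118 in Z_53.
Using Fermat: 19^{52} ≡ 1 (mod 53). 118 ≡ 14 (mod 52). So 19^{118} ≡ 19^{14} ≡ 40 (mod 53)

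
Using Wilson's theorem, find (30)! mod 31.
By Wilson's theorem, (30)! ≡ -1 ≡ 30 (mod 31)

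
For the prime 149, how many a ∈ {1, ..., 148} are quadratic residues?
For prime 149, there are (p-1)/2 = (149-1)/2 = 74 quadratic residues (excluding 0).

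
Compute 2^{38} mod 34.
30

Using successive squaring:
Binary expansion of 38: 100110
Powers of 2 mod 34 (each is the square of the previous):
  2^1 ≡ 2 (mod 34)
  2^2 ≡ 2² = 4 ≡ 4 (mod 34)
  2^4 ≡ 4² = 16 ≡ 16 (mod 34)
  2^8 ≡ 16² = 256 ≡ 18 (mod 34)
  2^16 ≡ 18² = 324 ≡ 18 (mod 34)
  2^32 ≡ 18² = 324 ≡ 18 (mod 34)
38 = 32 + 4 + 2, so 2^38 = 2^32 × 2^4 × 2^2 ≡ 18 × 16 × 4 (mod 34)
Multiplying step by step:
  18 × 16 = 288 ≡ 16 (mod 34)
  16 × 4 = 64 ≡ 30 (mod 34)
Result: 2^38 ≡ 30 (mod 34)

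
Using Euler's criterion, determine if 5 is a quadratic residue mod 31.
By Euler's criterion: 5^{15} ≡ 1 (mod 31). Since this equals 1, 5 is a QR.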